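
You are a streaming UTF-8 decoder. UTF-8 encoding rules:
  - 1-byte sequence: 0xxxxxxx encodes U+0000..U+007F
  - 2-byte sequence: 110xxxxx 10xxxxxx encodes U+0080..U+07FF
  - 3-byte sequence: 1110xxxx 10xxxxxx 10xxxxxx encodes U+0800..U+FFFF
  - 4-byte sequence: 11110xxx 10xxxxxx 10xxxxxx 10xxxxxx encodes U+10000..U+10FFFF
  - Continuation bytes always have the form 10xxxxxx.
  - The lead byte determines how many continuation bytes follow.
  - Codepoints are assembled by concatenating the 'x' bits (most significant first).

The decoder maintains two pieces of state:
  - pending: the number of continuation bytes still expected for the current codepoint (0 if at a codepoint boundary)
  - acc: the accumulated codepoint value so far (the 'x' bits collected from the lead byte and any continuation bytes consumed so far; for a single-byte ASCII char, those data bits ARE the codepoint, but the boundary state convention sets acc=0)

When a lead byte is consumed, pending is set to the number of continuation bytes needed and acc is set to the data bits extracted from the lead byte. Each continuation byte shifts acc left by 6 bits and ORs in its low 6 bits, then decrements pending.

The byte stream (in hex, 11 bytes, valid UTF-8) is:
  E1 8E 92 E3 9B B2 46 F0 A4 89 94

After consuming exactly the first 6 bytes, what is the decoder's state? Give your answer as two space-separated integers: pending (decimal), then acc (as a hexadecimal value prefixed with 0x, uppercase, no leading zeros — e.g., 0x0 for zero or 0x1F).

Answer: 0 0x36F2

Derivation:
Byte[0]=E1: 3-byte lead. pending=2, acc=0x1
Byte[1]=8E: continuation. acc=(acc<<6)|0x0E=0x4E, pending=1
Byte[2]=92: continuation. acc=(acc<<6)|0x12=0x1392, pending=0
Byte[3]=E3: 3-byte lead. pending=2, acc=0x3
Byte[4]=9B: continuation. acc=(acc<<6)|0x1B=0xDB, pending=1
Byte[5]=B2: continuation. acc=(acc<<6)|0x32=0x36F2, pending=0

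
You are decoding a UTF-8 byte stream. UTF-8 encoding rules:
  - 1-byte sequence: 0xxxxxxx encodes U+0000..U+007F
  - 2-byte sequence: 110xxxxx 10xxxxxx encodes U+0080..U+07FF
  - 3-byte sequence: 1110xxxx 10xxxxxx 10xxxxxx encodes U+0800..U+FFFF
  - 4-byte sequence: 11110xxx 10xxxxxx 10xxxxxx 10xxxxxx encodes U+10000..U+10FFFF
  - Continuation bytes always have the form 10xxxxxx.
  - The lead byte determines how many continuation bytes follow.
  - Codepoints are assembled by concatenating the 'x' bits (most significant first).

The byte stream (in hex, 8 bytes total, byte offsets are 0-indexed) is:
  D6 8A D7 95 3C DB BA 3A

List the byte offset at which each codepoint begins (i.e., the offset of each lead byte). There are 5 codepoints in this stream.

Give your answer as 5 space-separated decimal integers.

Byte[0]=D6: 2-byte lead, need 1 cont bytes. acc=0x16
Byte[1]=8A: continuation. acc=(acc<<6)|0x0A=0x58A
Completed: cp=U+058A (starts at byte 0)
Byte[2]=D7: 2-byte lead, need 1 cont bytes. acc=0x17
Byte[3]=95: continuation. acc=(acc<<6)|0x15=0x5D5
Completed: cp=U+05D5 (starts at byte 2)
Byte[4]=3C: 1-byte ASCII. cp=U+003C
Byte[5]=DB: 2-byte lead, need 1 cont bytes. acc=0x1B
Byte[6]=BA: continuation. acc=(acc<<6)|0x3A=0x6FA
Completed: cp=U+06FA (starts at byte 5)
Byte[7]=3A: 1-byte ASCII. cp=U+003A

Answer: 0 2 4 5 7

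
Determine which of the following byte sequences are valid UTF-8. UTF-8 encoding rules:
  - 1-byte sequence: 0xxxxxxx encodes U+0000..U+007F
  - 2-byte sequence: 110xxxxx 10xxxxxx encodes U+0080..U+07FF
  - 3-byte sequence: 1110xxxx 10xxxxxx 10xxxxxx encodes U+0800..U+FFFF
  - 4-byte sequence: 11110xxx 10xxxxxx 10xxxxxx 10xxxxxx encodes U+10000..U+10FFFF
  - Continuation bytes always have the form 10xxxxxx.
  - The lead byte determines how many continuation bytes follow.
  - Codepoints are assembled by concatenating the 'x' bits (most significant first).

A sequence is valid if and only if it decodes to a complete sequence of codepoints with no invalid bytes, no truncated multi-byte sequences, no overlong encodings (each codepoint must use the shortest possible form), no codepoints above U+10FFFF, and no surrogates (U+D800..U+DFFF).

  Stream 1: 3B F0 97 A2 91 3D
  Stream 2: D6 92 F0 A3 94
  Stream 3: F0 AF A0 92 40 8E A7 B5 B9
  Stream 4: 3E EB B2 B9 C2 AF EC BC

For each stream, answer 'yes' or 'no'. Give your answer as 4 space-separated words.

Answer: yes no no no

Derivation:
Stream 1: decodes cleanly. VALID
Stream 2: error at byte offset 5. INVALID
Stream 3: error at byte offset 5. INVALID
Stream 4: error at byte offset 8. INVALID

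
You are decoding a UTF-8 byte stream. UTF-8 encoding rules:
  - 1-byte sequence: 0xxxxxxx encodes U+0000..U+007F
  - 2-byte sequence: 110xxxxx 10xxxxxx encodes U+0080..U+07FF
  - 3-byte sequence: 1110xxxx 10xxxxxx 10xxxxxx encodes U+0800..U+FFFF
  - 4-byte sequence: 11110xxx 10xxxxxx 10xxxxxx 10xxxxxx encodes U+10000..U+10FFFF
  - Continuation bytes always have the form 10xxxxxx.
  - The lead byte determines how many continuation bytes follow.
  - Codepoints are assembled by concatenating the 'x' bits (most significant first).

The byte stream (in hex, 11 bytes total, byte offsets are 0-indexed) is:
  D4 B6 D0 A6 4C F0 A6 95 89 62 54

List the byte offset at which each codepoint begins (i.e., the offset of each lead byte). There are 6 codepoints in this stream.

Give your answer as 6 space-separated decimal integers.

Byte[0]=D4: 2-byte lead, need 1 cont bytes. acc=0x14
Byte[1]=B6: continuation. acc=(acc<<6)|0x36=0x536
Completed: cp=U+0536 (starts at byte 0)
Byte[2]=D0: 2-byte lead, need 1 cont bytes. acc=0x10
Byte[3]=A6: continuation. acc=(acc<<6)|0x26=0x426
Completed: cp=U+0426 (starts at byte 2)
Byte[4]=4C: 1-byte ASCII. cp=U+004C
Byte[5]=F0: 4-byte lead, need 3 cont bytes. acc=0x0
Byte[6]=A6: continuation. acc=(acc<<6)|0x26=0x26
Byte[7]=95: continuation. acc=(acc<<6)|0x15=0x995
Byte[8]=89: continuation. acc=(acc<<6)|0x09=0x26549
Completed: cp=U+26549 (starts at byte 5)
Byte[9]=62: 1-byte ASCII. cp=U+0062
Byte[10]=54: 1-byte ASCII. cp=U+0054

Answer: 0 2 4 5 9 10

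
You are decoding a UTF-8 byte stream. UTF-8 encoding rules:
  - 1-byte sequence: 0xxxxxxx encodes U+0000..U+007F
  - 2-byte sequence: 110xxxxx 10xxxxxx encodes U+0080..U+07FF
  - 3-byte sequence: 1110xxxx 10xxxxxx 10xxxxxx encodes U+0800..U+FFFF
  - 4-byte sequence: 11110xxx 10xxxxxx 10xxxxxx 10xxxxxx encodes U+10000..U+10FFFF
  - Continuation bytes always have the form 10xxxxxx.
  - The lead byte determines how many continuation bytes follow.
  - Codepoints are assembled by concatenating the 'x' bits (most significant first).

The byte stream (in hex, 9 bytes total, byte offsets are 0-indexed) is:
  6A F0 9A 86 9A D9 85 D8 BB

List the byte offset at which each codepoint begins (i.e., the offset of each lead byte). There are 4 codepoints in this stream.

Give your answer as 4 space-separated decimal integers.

Byte[0]=6A: 1-byte ASCII. cp=U+006A
Byte[1]=F0: 4-byte lead, need 3 cont bytes. acc=0x0
Byte[2]=9A: continuation. acc=(acc<<6)|0x1A=0x1A
Byte[3]=86: continuation. acc=(acc<<6)|0x06=0x686
Byte[4]=9A: continuation. acc=(acc<<6)|0x1A=0x1A19A
Completed: cp=U+1A19A (starts at byte 1)
Byte[5]=D9: 2-byte lead, need 1 cont bytes. acc=0x19
Byte[6]=85: continuation. acc=(acc<<6)|0x05=0x645
Completed: cp=U+0645 (starts at byte 5)
Byte[7]=D8: 2-byte lead, need 1 cont bytes. acc=0x18
Byte[8]=BB: continuation. acc=(acc<<6)|0x3B=0x63B
Completed: cp=U+063B (starts at byte 7)

Answer: 0 1 5 7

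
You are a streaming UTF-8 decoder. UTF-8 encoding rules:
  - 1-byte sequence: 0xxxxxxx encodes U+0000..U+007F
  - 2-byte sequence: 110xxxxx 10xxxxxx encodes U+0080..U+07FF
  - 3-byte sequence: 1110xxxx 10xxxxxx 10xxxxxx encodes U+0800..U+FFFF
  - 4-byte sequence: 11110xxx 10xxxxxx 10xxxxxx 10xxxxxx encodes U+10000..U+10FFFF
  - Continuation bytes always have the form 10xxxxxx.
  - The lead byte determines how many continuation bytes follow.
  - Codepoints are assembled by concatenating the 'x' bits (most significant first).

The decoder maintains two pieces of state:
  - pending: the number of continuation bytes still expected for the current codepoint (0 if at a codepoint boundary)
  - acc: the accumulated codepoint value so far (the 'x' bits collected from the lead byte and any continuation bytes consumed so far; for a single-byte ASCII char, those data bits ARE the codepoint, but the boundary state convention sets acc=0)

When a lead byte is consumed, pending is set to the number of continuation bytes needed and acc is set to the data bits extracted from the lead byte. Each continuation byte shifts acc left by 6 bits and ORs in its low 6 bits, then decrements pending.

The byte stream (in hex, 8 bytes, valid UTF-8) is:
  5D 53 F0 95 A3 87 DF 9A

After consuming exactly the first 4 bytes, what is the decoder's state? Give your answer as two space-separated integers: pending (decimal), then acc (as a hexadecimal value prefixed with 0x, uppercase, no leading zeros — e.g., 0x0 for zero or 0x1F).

Answer: 2 0x15

Derivation:
Byte[0]=5D: 1-byte. pending=0, acc=0x0
Byte[1]=53: 1-byte. pending=0, acc=0x0
Byte[2]=F0: 4-byte lead. pending=3, acc=0x0
Byte[3]=95: continuation. acc=(acc<<6)|0x15=0x15, pending=2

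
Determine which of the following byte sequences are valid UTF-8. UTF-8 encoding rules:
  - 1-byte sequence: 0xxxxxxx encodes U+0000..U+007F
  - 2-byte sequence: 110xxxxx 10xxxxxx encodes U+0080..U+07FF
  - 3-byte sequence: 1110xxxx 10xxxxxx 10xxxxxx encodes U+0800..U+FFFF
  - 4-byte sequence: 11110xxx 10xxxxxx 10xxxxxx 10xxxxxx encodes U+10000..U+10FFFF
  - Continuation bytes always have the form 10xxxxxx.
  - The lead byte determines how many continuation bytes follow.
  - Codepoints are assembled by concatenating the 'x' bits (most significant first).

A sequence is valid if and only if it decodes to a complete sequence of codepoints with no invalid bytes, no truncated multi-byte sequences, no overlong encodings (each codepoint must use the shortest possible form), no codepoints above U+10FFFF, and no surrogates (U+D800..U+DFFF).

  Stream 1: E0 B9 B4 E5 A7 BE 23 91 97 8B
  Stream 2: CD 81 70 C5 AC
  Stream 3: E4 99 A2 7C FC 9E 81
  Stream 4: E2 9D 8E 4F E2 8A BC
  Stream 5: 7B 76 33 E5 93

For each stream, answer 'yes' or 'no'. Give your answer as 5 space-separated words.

Answer: no yes no yes no

Derivation:
Stream 1: error at byte offset 7. INVALID
Stream 2: decodes cleanly. VALID
Stream 3: error at byte offset 4. INVALID
Stream 4: decodes cleanly. VALID
Stream 5: error at byte offset 5. INVALID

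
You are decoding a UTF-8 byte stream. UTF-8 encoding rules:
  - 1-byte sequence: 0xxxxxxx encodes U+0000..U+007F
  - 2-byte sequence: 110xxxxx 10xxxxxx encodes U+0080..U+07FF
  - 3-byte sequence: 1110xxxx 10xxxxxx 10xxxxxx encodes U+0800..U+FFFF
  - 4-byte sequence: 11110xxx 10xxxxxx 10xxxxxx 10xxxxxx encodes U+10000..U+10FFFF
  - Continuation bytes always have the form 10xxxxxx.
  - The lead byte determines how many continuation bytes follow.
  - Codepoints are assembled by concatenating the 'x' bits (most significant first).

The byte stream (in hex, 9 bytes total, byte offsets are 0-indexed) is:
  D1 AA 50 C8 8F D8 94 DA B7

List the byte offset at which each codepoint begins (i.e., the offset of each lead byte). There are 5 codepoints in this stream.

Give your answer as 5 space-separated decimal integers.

Byte[0]=D1: 2-byte lead, need 1 cont bytes. acc=0x11
Byte[1]=AA: continuation. acc=(acc<<6)|0x2A=0x46A
Completed: cp=U+046A (starts at byte 0)
Byte[2]=50: 1-byte ASCII. cp=U+0050
Byte[3]=C8: 2-byte lead, need 1 cont bytes. acc=0x8
Byte[4]=8F: continuation. acc=(acc<<6)|0x0F=0x20F
Completed: cp=U+020F (starts at byte 3)
Byte[5]=D8: 2-byte lead, need 1 cont bytes. acc=0x18
Byte[6]=94: continuation. acc=(acc<<6)|0x14=0x614
Completed: cp=U+0614 (starts at byte 5)
Byte[7]=DA: 2-byte lead, need 1 cont bytes. acc=0x1A
Byte[8]=B7: continuation. acc=(acc<<6)|0x37=0x6B7
Completed: cp=U+06B7 (starts at byte 7)

Answer: 0 2 3 5 7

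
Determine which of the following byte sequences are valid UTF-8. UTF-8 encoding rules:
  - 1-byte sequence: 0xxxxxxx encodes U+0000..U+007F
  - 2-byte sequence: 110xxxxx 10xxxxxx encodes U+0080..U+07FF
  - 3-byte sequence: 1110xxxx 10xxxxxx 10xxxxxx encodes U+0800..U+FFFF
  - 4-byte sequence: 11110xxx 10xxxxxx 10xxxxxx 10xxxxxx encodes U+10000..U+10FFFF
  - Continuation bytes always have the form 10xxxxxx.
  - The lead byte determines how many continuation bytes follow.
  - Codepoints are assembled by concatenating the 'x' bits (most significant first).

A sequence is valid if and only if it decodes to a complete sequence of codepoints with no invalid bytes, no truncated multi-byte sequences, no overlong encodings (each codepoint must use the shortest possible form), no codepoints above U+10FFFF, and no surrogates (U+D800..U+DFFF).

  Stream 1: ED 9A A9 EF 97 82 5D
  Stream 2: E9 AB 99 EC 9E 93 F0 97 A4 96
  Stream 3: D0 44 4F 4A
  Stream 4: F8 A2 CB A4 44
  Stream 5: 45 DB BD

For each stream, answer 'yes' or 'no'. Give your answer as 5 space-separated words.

Stream 1: decodes cleanly. VALID
Stream 2: decodes cleanly. VALID
Stream 3: error at byte offset 1. INVALID
Stream 4: error at byte offset 0. INVALID
Stream 5: decodes cleanly. VALID

Answer: yes yes no no yes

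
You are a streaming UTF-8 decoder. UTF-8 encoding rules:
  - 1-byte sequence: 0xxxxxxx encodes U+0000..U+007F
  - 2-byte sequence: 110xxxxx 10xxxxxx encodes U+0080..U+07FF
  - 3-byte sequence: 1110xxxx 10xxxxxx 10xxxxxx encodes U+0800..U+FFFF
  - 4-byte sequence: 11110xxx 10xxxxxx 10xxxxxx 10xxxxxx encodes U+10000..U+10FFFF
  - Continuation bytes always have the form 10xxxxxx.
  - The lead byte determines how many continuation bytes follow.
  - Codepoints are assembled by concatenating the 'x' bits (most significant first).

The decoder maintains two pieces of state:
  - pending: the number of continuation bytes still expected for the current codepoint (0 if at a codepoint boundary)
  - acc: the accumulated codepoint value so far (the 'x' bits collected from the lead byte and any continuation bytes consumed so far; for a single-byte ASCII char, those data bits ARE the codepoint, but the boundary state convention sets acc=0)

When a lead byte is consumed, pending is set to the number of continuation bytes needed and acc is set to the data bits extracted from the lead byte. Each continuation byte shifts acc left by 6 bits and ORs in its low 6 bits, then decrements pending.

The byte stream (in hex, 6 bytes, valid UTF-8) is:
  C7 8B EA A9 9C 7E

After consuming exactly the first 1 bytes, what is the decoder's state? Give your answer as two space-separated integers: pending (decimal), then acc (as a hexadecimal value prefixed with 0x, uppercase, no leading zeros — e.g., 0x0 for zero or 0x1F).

Answer: 1 0x7

Derivation:
Byte[0]=C7: 2-byte lead. pending=1, acc=0x7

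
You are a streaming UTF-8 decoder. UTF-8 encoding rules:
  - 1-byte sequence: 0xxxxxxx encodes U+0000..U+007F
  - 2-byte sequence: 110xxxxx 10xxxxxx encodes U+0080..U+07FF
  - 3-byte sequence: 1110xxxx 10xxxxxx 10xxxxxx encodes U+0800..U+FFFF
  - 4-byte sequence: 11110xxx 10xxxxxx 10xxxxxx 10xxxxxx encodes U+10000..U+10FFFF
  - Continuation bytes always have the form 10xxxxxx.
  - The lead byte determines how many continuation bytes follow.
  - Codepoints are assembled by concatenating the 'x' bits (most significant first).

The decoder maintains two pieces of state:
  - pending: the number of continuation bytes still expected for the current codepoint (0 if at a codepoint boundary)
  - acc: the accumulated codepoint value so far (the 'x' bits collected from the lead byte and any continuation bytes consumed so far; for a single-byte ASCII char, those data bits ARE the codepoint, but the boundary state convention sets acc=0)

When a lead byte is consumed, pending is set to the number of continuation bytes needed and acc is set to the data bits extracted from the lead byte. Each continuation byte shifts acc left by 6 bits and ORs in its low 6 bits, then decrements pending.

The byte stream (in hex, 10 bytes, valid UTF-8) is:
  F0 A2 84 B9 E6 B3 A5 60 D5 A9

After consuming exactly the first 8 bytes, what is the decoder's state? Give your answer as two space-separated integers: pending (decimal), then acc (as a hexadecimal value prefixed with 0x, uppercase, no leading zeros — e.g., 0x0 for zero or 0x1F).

Byte[0]=F0: 4-byte lead. pending=3, acc=0x0
Byte[1]=A2: continuation. acc=(acc<<6)|0x22=0x22, pending=2
Byte[2]=84: continuation. acc=(acc<<6)|0x04=0x884, pending=1
Byte[3]=B9: continuation. acc=(acc<<6)|0x39=0x22139, pending=0
Byte[4]=E6: 3-byte lead. pending=2, acc=0x6
Byte[5]=B3: continuation. acc=(acc<<6)|0x33=0x1B3, pending=1
Byte[6]=A5: continuation. acc=(acc<<6)|0x25=0x6CE5, pending=0
Byte[7]=60: 1-byte. pending=0, acc=0x0

Answer: 0 0x0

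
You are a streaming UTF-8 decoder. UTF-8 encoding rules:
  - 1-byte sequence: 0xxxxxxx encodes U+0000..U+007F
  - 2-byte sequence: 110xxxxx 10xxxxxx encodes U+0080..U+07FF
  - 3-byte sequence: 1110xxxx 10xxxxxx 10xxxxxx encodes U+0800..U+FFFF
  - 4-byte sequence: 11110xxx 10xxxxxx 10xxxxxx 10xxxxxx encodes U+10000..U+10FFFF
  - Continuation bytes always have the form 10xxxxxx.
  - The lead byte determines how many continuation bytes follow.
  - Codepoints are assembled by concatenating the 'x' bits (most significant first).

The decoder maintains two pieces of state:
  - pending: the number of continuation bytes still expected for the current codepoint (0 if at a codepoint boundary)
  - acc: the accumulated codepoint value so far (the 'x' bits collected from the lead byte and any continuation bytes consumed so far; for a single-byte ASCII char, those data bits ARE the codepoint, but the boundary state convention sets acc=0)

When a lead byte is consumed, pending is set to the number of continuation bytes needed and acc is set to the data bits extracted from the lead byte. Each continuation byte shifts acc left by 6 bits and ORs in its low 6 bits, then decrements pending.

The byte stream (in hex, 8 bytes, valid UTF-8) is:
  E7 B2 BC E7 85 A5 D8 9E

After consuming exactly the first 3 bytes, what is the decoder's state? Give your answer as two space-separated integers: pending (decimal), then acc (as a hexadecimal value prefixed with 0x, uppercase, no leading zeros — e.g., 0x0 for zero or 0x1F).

Answer: 0 0x7CBC

Derivation:
Byte[0]=E7: 3-byte lead. pending=2, acc=0x7
Byte[1]=B2: continuation. acc=(acc<<6)|0x32=0x1F2, pending=1
Byte[2]=BC: continuation. acc=(acc<<6)|0x3C=0x7CBC, pending=0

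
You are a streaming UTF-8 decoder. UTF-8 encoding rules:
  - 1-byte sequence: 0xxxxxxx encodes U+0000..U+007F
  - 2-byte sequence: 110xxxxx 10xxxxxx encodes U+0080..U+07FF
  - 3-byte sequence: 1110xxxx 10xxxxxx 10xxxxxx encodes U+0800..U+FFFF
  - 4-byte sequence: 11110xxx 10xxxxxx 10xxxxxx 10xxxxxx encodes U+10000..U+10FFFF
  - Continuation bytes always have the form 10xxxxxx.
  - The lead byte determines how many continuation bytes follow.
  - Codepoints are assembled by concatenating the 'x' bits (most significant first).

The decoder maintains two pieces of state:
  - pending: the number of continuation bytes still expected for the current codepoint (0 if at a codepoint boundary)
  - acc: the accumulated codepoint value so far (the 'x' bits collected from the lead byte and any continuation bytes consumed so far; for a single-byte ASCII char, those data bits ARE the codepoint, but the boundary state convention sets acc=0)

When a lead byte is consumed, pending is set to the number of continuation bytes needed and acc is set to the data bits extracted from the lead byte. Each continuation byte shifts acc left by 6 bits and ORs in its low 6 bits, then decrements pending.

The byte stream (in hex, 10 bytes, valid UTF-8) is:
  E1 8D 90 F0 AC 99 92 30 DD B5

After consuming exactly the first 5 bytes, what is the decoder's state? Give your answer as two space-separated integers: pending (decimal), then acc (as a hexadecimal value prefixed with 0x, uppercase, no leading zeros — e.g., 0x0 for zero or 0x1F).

Byte[0]=E1: 3-byte lead. pending=2, acc=0x1
Byte[1]=8D: continuation. acc=(acc<<6)|0x0D=0x4D, pending=1
Byte[2]=90: continuation. acc=(acc<<6)|0x10=0x1350, pending=0
Byte[3]=F0: 4-byte lead. pending=3, acc=0x0
Byte[4]=AC: continuation. acc=(acc<<6)|0x2C=0x2C, pending=2

Answer: 2 0x2C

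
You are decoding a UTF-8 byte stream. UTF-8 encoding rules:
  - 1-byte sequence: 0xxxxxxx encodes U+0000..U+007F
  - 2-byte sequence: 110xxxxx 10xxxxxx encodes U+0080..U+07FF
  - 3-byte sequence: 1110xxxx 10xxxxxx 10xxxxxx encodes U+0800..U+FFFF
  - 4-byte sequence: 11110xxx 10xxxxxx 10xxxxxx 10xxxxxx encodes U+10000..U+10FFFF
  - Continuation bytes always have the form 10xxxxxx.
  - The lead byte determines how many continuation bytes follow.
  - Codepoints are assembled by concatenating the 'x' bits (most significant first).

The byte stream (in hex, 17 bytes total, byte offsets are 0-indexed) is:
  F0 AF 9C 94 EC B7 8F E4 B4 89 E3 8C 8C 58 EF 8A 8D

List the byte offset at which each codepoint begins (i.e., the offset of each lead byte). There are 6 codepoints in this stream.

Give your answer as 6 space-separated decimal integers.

Answer: 0 4 7 10 13 14

Derivation:
Byte[0]=F0: 4-byte lead, need 3 cont bytes. acc=0x0
Byte[1]=AF: continuation. acc=(acc<<6)|0x2F=0x2F
Byte[2]=9C: continuation. acc=(acc<<6)|0x1C=0xBDC
Byte[3]=94: continuation. acc=(acc<<6)|0x14=0x2F714
Completed: cp=U+2F714 (starts at byte 0)
Byte[4]=EC: 3-byte lead, need 2 cont bytes. acc=0xC
Byte[5]=B7: continuation. acc=(acc<<6)|0x37=0x337
Byte[6]=8F: continuation. acc=(acc<<6)|0x0F=0xCDCF
Completed: cp=U+CDCF (starts at byte 4)
Byte[7]=E4: 3-byte lead, need 2 cont bytes. acc=0x4
Byte[8]=B4: continuation. acc=(acc<<6)|0x34=0x134
Byte[9]=89: continuation. acc=(acc<<6)|0x09=0x4D09
Completed: cp=U+4D09 (starts at byte 7)
Byte[10]=E3: 3-byte lead, need 2 cont bytes. acc=0x3
Byte[11]=8C: continuation. acc=(acc<<6)|0x0C=0xCC
Byte[12]=8C: continuation. acc=(acc<<6)|0x0C=0x330C
Completed: cp=U+330C (starts at byte 10)
Byte[13]=58: 1-byte ASCII. cp=U+0058
Byte[14]=EF: 3-byte lead, need 2 cont bytes. acc=0xF
Byte[15]=8A: continuation. acc=(acc<<6)|0x0A=0x3CA
Byte[16]=8D: continuation. acc=(acc<<6)|0x0D=0xF28D
Completed: cp=U+F28D (starts at byte 14)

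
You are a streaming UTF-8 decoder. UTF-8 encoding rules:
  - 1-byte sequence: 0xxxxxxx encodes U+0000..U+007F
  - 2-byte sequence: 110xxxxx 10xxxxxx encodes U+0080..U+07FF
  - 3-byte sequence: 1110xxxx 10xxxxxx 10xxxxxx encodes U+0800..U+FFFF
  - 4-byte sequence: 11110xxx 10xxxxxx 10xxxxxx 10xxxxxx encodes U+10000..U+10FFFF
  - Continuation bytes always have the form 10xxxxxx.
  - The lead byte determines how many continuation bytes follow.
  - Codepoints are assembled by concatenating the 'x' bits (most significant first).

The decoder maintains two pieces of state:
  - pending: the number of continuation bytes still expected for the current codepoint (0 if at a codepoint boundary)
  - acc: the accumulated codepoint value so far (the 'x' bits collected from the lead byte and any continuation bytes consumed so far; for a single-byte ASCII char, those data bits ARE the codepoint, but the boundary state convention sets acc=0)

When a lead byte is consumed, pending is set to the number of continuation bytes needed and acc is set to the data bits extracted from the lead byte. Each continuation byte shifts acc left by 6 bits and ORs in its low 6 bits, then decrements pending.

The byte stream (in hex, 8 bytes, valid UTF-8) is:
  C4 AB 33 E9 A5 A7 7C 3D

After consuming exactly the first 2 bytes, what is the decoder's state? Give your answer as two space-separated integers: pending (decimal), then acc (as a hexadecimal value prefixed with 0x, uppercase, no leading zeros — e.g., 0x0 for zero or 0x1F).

Answer: 0 0x12B

Derivation:
Byte[0]=C4: 2-byte lead. pending=1, acc=0x4
Byte[1]=AB: continuation. acc=(acc<<6)|0x2B=0x12B, pending=0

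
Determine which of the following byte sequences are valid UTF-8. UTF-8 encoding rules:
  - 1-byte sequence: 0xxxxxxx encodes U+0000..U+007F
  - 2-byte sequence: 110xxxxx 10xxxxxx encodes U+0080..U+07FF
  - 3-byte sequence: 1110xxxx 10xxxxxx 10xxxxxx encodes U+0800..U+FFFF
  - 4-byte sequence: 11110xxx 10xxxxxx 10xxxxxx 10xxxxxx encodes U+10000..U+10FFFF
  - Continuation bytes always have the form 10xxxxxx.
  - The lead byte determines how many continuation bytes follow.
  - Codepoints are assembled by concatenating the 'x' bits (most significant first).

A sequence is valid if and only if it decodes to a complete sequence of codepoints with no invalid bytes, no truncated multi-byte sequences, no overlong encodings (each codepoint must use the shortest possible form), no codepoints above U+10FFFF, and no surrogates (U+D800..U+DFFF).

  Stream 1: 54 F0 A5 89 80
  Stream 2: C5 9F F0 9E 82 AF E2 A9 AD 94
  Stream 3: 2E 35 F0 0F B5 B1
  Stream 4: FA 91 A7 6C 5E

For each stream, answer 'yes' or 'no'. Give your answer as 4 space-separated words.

Stream 1: decodes cleanly. VALID
Stream 2: error at byte offset 9. INVALID
Stream 3: error at byte offset 3. INVALID
Stream 4: error at byte offset 0. INVALID

Answer: yes no no no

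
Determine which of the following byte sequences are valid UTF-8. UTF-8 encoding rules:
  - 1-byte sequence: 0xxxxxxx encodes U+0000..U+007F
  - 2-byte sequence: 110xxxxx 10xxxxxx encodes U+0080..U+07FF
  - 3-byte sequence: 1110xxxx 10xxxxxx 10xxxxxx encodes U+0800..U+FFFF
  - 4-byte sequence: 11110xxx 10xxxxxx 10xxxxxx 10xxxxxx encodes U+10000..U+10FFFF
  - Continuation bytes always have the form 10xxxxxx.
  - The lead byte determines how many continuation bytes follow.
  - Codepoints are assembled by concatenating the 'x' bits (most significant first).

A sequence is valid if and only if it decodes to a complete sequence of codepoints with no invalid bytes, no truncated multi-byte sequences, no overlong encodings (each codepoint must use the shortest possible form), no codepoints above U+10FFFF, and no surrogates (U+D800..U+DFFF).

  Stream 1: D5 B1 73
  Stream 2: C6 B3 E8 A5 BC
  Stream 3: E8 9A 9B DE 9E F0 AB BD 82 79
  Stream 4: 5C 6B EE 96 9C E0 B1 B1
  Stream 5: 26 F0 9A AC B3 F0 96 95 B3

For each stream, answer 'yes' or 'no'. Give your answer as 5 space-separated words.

Stream 1: decodes cleanly. VALID
Stream 2: decodes cleanly. VALID
Stream 3: decodes cleanly. VALID
Stream 4: decodes cleanly. VALID
Stream 5: decodes cleanly. VALID

Answer: yes yes yes yes yes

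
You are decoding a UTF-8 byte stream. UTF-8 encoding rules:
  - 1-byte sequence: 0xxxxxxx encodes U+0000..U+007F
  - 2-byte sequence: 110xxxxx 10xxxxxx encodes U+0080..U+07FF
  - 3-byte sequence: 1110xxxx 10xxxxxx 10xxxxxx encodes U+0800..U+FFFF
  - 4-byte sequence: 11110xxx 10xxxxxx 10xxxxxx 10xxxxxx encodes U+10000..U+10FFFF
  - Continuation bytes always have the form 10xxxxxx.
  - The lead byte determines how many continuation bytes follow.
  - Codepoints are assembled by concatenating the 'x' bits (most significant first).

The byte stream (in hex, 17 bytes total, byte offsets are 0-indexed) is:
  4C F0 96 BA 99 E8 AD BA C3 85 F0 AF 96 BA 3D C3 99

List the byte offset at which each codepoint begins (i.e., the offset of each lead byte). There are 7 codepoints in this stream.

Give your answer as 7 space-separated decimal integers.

Answer: 0 1 5 8 10 14 15

Derivation:
Byte[0]=4C: 1-byte ASCII. cp=U+004C
Byte[1]=F0: 4-byte lead, need 3 cont bytes. acc=0x0
Byte[2]=96: continuation. acc=(acc<<6)|0x16=0x16
Byte[3]=BA: continuation. acc=(acc<<6)|0x3A=0x5BA
Byte[4]=99: continuation. acc=(acc<<6)|0x19=0x16E99
Completed: cp=U+16E99 (starts at byte 1)
Byte[5]=E8: 3-byte lead, need 2 cont bytes. acc=0x8
Byte[6]=AD: continuation. acc=(acc<<6)|0x2D=0x22D
Byte[7]=BA: continuation. acc=(acc<<6)|0x3A=0x8B7A
Completed: cp=U+8B7A (starts at byte 5)
Byte[8]=C3: 2-byte lead, need 1 cont bytes. acc=0x3
Byte[9]=85: continuation. acc=(acc<<6)|0x05=0xC5
Completed: cp=U+00C5 (starts at byte 8)
Byte[10]=F0: 4-byte lead, need 3 cont bytes. acc=0x0
Byte[11]=AF: continuation. acc=(acc<<6)|0x2F=0x2F
Byte[12]=96: continuation. acc=(acc<<6)|0x16=0xBD6
Byte[13]=BA: continuation. acc=(acc<<6)|0x3A=0x2F5BA
Completed: cp=U+2F5BA (starts at byte 10)
Byte[14]=3D: 1-byte ASCII. cp=U+003D
Byte[15]=C3: 2-byte lead, need 1 cont bytes. acc=0x3
Byte[16]=99: continuation. acc=(acc<<6)|0x19=0xD9
Completed: cp=U+00D9 (starts at byte 15)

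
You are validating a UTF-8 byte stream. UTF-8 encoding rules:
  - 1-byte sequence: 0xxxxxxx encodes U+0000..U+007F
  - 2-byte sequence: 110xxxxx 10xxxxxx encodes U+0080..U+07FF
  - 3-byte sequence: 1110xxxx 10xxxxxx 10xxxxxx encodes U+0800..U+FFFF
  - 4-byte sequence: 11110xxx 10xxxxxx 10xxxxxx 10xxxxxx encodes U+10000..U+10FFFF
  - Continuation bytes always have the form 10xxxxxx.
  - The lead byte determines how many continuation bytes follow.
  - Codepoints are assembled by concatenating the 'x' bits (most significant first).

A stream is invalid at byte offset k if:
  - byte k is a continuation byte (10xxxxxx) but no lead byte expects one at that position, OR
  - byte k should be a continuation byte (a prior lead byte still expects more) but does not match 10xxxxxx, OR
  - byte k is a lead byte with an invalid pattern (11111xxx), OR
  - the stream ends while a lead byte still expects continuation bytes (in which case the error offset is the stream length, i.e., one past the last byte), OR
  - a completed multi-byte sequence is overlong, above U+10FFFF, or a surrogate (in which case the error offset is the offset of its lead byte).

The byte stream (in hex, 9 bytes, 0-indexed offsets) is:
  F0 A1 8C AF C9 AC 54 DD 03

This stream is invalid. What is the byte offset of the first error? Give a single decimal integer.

Byte[0]=F0: 4-byte lead, need 3 cont bytes. acc=0x0
Byte[1]=A1: continuation. acc=(acc<<6)|0x21=0x21
Byte[2]=8C: continuation. acc=(acc<<6)|0x0C=0x84C
Byte[3]=AF: continuation. acc=(acc<<6)|0x2F=0x2132F
Completed: cp=U+2132F (starts at byte 0)
Byte[4]=C9: 2-byte lead, need 1 cont bytes. acc=0x9
Byte[5]=AC: continuation. acc=(acc<<6)|0x2C=0x26C
Completed: cp=U+026C (starts at byte 4)
Byte[6]=54: 1-byte ASCII. cp=U+0054
Byte[7]=DD: 2-byte lead, need 1 cont bytes. acc=0x1D
Byte[8]=03: expected 10xxxxxx continuation. INVALID

Answer: 8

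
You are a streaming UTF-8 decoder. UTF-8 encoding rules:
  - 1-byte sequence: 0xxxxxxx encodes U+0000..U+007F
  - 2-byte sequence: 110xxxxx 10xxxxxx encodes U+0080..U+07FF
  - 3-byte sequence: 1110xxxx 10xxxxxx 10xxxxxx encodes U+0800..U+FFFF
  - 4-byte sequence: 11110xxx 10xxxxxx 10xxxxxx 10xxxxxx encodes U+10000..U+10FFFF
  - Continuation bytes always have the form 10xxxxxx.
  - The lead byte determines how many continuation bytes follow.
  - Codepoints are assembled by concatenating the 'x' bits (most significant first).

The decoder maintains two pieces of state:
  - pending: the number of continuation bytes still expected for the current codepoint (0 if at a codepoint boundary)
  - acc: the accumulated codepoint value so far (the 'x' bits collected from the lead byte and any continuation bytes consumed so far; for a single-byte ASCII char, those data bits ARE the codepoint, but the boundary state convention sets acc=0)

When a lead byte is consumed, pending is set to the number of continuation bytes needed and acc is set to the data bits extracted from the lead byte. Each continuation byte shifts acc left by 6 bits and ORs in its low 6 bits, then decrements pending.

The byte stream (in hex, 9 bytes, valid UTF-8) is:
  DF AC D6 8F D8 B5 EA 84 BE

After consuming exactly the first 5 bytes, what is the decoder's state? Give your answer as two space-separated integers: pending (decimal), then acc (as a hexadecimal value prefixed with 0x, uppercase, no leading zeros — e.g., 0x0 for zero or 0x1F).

Answer: 1 0x18

Derivation:
Byte[0]=DF: 2-byte lead. pending=1, acc=0x1F
Byte[1]=AC: continuation. acc=(acc<<6)|0x2C=0x7EC, pending=0
Byte[2]=D6: 2-byte lead. pending=1, acc=0x16
Byte[3]=8F: continuation. acc=(acc<<6)|0x0F=0x58F, pending=0
Byte[4]=D8: 2-byte lead. pending=1, acc=0x18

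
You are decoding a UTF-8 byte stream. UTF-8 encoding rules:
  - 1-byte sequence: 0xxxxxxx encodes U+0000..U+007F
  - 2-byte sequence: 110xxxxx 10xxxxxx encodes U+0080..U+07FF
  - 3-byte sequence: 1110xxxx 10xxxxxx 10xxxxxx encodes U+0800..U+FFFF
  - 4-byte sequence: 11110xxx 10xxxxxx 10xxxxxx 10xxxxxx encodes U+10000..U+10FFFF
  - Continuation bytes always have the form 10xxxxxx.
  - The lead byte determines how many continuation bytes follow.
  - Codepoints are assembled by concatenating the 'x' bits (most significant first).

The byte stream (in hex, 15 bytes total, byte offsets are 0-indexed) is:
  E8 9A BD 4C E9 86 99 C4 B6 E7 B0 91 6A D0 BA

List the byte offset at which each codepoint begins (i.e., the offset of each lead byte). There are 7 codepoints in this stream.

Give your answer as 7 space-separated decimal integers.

Answer: 0 3 4 7 9 12 13

Derivation:
Byte[0]=E8: 3-byte lead, need 2 cont bytes. acc=0x8
Byte[1]=9A: continuation. acc=(acc<<6)|0x1A=0x21A
Byte[2]=BD: continuation. acc=(acc<<6)|0x3D=0x86BD
Completed: cp=U+86BD (starts at byte 0)
Byte[3]=4C: 1-byte ASCII. cp=U+004C
Byte[4]=E9: 3-byte lead, need 2 cont bytes. acc=0x9
Byte[5]=86: continuation. acc=(acc<<6)|0x06=0x246
Byte[6]=99: continuation. acc=(acc<<6)|0x19=0x9199
Completed: cp=U+9199 (starts at byte 4)
Byte[7]=C4: 2-byte lead, need 1 cont bytes. acc=0x4
Byte[8]=B6: continuation. acc=(acc<<6)|0x36=0x136
Completed: cp=U+0136 (starts at byte 7)
Byte[9]=E7: 3-byte lead, need 2 cont bytes. acc=0x7
Byte[10]=B0: continuation. acc=(acc<<6)|0x30=0x1F0
Byte[11]=91: continuation. acc=(acc<<6)|0x11=0x7C11
Completed: cp=U+7C11 (starts at byte 9)
Byte[12]=6A: 1-byte ASCII. cp=U+006A
Byte[13]=D0: 2-byte lead, need 1 cont bytes. acc=0x10
Byte[14]=BA: continuation. acc=(acc<<6)|0x3A=0x43A
Completed: cp=U+043A (starts at byte 13)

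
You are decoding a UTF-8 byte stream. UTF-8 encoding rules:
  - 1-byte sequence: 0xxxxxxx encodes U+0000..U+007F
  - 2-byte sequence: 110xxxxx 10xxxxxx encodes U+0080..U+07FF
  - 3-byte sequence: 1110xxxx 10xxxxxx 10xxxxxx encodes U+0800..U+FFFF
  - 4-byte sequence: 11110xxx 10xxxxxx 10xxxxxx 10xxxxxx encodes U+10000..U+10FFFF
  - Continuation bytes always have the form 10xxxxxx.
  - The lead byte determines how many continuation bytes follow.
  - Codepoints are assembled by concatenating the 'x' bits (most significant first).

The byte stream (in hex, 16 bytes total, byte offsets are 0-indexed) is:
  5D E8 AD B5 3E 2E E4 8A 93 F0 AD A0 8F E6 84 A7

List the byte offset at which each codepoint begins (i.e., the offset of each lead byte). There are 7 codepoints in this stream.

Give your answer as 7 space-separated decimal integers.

Answer: 0 1 4 5 6 9 13

Derivation:
Byte[0]=5D: 1-byte ASCII. cp=U+005D
Byte[1]=E8: 3-byte lead, need 2 cont bytes. acc=0x8
Byte[2]=AD: continuation. acc=(acc<<6)|0x2D=0x22D
Byte[3]=B5: continuation. acc=(acc<<6)|0x35=0x8B75
Completed: cp=U+8B75 (starts at byte 1)
Byte[4]=3E: 1-byte ASCII. cp=U+003E
Byte[5]=2E: 1-byte ASCII. cp=U+002E
Byte[6]=E4: 3-byte lead, need 2 cont bytes. acc=0x4
Byte[7]=8A: continuation. acc=(acc<<6)|0x0A=0x10A
Byte[8]=93: continuation. acc=(acc<<6)|0x13=0x4293
Completed: cp=U+4293 (starts at byte 6)
Byte[9]=F0: 4-byte lead, need 3 cont bytes. acc=0x0
Byte[10]=AD: continuation. acc=(acc<<6)|0x2D=0x2D
Byte[11]=A0: continuation. acc=(acc<<6)|0x20=0xB60
Byte[12]=8F: continuation. acc=(acc<<6)|0x0F=0x2D80F
Completed: cp=U+2D80F (starts at byte 9)
Byte[13]=E6: 3-byte lead, need 2 cont bytes. acc=0x6
Byte[14]=84: continuation. acc=(acc<<6)|0x04=0x184
Byte[15]=A7: continuation. acc=(acc<<6)|0x27=0x6127
Completed: cp=U+6127 (starts at byte 13)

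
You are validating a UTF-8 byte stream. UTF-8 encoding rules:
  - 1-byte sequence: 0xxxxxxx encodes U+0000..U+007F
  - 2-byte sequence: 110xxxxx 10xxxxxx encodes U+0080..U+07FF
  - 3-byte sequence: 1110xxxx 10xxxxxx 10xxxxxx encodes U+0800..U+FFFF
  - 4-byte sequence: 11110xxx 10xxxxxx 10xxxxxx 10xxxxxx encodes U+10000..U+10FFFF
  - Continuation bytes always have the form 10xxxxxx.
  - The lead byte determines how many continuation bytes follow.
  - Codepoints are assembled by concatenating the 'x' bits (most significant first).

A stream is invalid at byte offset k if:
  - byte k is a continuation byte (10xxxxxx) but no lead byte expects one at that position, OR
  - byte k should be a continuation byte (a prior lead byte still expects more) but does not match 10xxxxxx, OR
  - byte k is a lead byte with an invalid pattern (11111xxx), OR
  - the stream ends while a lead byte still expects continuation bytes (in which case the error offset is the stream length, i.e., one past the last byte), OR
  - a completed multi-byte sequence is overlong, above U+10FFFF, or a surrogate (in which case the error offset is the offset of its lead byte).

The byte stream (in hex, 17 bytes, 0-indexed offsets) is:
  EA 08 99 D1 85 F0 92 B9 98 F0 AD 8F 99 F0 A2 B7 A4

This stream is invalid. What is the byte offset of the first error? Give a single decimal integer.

Byte[0]=EA: 3-byte lead, need 2 cont bytes. acc=0xA
Byte[1]=08: expected 10xxxxxx continuation. INVALID

Answer: 1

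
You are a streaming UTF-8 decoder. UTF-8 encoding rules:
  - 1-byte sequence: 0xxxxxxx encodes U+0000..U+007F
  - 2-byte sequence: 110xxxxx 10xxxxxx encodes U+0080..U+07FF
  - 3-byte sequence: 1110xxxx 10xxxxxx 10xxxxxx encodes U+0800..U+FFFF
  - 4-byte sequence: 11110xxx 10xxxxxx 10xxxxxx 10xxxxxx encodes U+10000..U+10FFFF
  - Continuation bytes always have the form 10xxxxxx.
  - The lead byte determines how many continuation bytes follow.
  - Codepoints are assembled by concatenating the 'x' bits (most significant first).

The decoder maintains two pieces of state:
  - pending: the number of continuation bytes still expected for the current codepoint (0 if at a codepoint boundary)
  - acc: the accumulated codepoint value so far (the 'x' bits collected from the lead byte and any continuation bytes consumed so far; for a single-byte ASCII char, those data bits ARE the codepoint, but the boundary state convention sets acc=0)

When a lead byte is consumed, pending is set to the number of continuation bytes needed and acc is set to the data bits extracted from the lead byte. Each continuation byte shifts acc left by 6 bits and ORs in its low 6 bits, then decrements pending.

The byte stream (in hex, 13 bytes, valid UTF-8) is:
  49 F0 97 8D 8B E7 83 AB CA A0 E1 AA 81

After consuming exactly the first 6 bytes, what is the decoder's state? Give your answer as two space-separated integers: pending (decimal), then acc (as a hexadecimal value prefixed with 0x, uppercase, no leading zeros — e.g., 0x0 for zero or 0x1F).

Answer: 2 0x7

Derivation:
Byte[0]=49: 1-byte. pending=0, acc=0x0
Byte[1]=F0: 4-byte lead. pending=3, acc=0x0
Byte[2]=97: continuation. acc=(acc<<6)|0x17=0x17, pending=2
Byte[3]=8D: continuation. acc=(acc<<6)|0x0D=0x5CD, pending=1
Byte[4]=8B: continuation. acc=(acc<<6)|0x0B=0x1734B, pending=0
Byte[5]=E7: 3-byte lead. pending=2, acc=0x7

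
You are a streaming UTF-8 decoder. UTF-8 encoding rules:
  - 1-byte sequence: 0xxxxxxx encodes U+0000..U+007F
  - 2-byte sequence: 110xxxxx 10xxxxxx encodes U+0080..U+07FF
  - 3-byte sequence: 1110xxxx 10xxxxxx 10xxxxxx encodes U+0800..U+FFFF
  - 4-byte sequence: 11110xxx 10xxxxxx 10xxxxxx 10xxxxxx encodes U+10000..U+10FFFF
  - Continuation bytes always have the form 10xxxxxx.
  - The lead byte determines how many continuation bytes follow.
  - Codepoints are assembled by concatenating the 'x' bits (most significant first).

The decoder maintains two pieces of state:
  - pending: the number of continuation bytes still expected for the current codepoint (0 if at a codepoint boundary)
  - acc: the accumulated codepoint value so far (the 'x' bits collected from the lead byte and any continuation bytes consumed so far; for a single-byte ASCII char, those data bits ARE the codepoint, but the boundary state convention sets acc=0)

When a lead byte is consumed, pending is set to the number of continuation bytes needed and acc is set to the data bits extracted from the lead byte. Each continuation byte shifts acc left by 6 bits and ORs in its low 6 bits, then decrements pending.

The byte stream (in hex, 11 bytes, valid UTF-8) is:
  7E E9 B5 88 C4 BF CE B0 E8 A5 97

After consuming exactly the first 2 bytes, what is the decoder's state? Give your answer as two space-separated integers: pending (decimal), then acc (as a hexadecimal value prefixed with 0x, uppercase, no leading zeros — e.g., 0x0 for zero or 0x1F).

Answer: 2 0x9

Derivation:
Byte[0]=7E: 1-byte. pending=0, acc=0x0
Byte[1]=E9: 3-byte lead. pending=2, acc=0x9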